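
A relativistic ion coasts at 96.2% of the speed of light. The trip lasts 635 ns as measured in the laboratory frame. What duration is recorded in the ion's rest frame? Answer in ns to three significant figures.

τ = 173 ns

β = 0.962; γ = 1/√(1 − 0.962²) = 1/√0.07456 = 3.662
The interval measured in the laboratory frame is the dilated one; the clock in the ion's rest frame measures the proper time τ = Δt/γ = 635/3.662 ns.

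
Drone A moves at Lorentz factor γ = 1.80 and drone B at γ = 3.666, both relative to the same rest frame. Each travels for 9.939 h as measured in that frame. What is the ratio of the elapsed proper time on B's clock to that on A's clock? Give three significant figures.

A: γ = 1.80. B: γ = 3.666.
τ_A/τ_B = γ_B/γ_A = 3.666/1.800 = 2.037, so τ_B/τ_A = 0.4910.

τ_B/τ_A = 0.491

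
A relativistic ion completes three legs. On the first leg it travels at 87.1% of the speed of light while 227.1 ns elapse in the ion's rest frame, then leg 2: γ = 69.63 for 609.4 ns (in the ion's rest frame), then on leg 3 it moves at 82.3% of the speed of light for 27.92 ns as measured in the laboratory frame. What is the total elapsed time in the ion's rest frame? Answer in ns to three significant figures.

τ = 852 ns

Leg 1: 227.1 ns is already measured in the ion's rest frame.
Leg 2: 609.4 ns is already measured in the ion's rest frame.
Leg 3: β = 0.823; γ = 1/√(1 − 0.823²) = 1/√0.3227 = 1.760; τ_3 = 27.92/1.760 = 15.86 ns.
Total: 227.1 + 609.4 + 15.86 ns.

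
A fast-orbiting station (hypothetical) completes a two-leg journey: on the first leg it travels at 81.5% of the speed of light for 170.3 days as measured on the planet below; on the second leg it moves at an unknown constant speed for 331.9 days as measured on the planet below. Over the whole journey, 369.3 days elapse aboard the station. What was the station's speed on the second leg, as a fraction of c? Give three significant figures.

Leg 1: β = 0.815; γ = 1/√(1 − 0.815²) = 1/√0.3358 = 1.726; τ_1 = 170.3/1.726 = 98.68 days.
Leg 2: speed unknown; τ_2 = 331.9/γ_2.
Total proper time: 98.68 + τ_2 = 369.3, so τ_2 = 369.3 − 98.68 = 270.6 days.
γ_2 = 331.9/270.6 = 1.226; β = √(1 − 1/γ²) = √0.3352.

β = 0.579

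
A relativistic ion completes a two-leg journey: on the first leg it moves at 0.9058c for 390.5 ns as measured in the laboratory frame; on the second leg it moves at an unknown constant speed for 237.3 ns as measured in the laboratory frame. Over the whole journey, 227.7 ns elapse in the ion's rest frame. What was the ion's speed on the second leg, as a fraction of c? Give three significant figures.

Leg 1: γ = 1/√(1 − 0.9058²) = 1/√0.1795 = 2.360; τ_1 = 390.5/2.360 = 165.5 ns.
Leg 2: speed unknown; τ_2 = 237.3/γ_2.
Total proper time: 165.5 + τ_2 = 227.7, so τ_2 = 227.7 − 165.5 = 62.24 ns.
γ_2 = 237.3/62.24 = 3.812; β = √(1 − 1/γ²) = √0.9312.

β = 0.965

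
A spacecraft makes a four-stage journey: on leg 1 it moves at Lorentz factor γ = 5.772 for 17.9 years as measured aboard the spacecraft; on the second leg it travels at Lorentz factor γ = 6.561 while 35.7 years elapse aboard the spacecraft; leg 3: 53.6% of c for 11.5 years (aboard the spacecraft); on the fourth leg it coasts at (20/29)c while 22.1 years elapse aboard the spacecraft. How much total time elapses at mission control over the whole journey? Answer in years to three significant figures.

Leg 1: γ = 5.772; Δt_1 = 5.772 × 17.9 = 103.3 years.
Leg 2: γ = 6.561; Δt_2 = 6.561 × 35.7 = 234.2 years.
Leg 3: β = 0.536; γ = 1/√(1 − 0.536²) = 1/√0.7127 = 1.185; Δt_3 = 1.185 × 11.5 = 13.62 years.
Leg 4: γ = 1/√(1 − (20/29)²) = 29/21 ≈ 1.381; Δt_4 = 1.381 × 22.1 = 30.52 years.
Total: 103.3 + 234.2 + 13.62 + 30.52 years.

Δt = 382 years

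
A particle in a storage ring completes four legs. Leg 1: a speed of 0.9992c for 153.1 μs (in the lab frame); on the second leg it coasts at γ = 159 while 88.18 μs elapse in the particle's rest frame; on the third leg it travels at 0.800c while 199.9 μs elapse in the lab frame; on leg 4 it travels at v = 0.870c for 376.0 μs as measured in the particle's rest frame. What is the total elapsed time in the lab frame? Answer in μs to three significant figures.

Δt = 1.51×10⁴ μs

Leg 1: 153.1 μs is already measured in the lab frame.
Leg 2: γ = 159; Δt_2 = 159.0 × 88.18 = 1.402×10⁴ μs.
Leg 3: 199.9 μs is already measured in the lab frame.
Leg 4: γ = 1/√(1 − 0.870²) = 1/√0.2431 = 2.028; Δt_4 = 2.028 × 376.0 = 762.6 μs.
Total: 153.1 + 1.402×10⁴ + 199.9 + 762.6 μs.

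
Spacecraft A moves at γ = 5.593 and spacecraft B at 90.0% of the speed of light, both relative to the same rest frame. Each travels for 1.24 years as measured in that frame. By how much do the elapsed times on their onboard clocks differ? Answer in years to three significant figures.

|τ_A − τ_B| = 0.319 years

A: γ = 5.593; τ_A = 1.24/5.593 = 0.2217 years.
B: β = 0.900; γ = 1/√(1 − 0.900²) = 1/√0.1900 = 2.294; τ_B = 1.24/2.294 = 0.5405 years.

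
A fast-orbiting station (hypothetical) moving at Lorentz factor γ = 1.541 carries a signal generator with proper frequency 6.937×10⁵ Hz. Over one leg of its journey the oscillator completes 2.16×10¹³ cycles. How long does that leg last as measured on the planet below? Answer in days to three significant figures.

γ = 1.541
Proper time for N cycles: τ = N/f = 2.16×10¹³/(6.937×10⁵) = 3.114×10⁷ s = 360.4 days.
Lab-frame duration Δt = γτ = 1.541 × 360.4 = 555.4 days.

Δt = 555 days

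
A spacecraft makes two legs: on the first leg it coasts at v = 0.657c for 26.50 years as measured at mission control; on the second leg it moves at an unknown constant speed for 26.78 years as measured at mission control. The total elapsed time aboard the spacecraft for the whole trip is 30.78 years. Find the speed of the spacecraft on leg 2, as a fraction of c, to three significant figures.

β = 0.915

Leg 1: γ = 1/√(1 − 0.657²) = 1/√0.5684 = 1.326; τ_1 = 26.50/1.326 = 19.98 years.
Leg 2: speed unknown; τ_2 = 26.78/γ_2.
Total proper time: 19.98 + τ_2 = 30.78, so τ_2 = 30.78 − 19.98 = 10.80 years.
γ_2 = 26.78/10.80 = 2.479; β = √(1 − 1/γ²) = √0.8373.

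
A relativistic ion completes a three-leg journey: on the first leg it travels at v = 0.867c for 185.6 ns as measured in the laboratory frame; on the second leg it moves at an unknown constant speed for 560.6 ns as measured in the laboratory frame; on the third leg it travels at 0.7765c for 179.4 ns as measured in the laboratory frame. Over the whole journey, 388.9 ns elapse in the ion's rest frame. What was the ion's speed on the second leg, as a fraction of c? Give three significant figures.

Leg 1: γ = 1/√(1 − 0.867²) = 1/√0.2483 = 2.007; τ_1 = 185.6/2.007 = 92.49 ns.
Leg 2: speed unknown; τ_2 = 560.6/γ_2.
Leg 3: γ = 1/√(1 − 0.7765²) = 1/√0.3970 = 1.587; τ_3 = 179.4/1.587 = 113.0 ns.
Total proper time: 92.49 + τ_2 + 113.0 = 388.9, so τ_2 = 388.9 − 205.5 = 183.4 ns.
γ_2 = 560.6/183.4 = 3.057; β = √(1 − 1/γ²) = √0.8930.

β = 0.945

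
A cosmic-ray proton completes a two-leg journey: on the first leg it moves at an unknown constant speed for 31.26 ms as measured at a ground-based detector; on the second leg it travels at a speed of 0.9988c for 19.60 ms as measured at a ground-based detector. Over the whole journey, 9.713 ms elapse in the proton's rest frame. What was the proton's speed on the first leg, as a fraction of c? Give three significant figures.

β = 0.960

Leg 1: speed unknown; τ_1 = 31.26/γ_1.
Leg 2: γ = 1/√(1 − 0.9988²) = 1/√0.002399 = 20.42; τ_2 = 19.60/20.42 = 0.9599 ms.
Total proper time: τ_1 + 0.9599 = 9.713, so τ_1 = 9.713 − 0.9599 = 8.753 ms.
γ_1 = 31.26/8.753 = 3.571; β = √(1 − 1/γ²) = √0.9216.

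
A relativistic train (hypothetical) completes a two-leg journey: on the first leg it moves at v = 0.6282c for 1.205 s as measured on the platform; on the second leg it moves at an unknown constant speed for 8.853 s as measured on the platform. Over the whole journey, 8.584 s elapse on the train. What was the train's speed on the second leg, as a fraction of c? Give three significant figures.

β = 0.504

Leg 1: γ = 1/√(1 − 0.6282²) = 1/√0.6054 = 1.285; τ_1 = 1.205/1.285 = 0.9376 s.
Leg 2: speed unknown; τ_2 = 8.853/γ_2.
Total proper time: 0.9376 + τ_2 = 8.584, so τ_2 = 8.584 − 0.9376 = 7.646 s.
γ_2 = 8.853/7.646 = 1.158; β = √(1 − 1/γ²) = √0.2540.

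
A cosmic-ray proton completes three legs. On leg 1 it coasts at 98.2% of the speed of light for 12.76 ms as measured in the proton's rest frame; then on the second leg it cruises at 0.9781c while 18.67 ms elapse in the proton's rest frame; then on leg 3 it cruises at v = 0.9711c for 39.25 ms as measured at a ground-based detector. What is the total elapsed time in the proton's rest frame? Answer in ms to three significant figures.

Leg 1: 12.76 ms is already measured in the proton's rest frame.
Leg 2: 18.67 ms is already measured in the proton's rest frame.
Leg 3: γ = 1/√(1 − 0.9711²) = 1/√0.05696 = 4.190; τ_3 = 39.25/4.190 = 9.368 ms.
Total: 12.76 + 18.67 + 9.368 ms.

τ = 40.8 ms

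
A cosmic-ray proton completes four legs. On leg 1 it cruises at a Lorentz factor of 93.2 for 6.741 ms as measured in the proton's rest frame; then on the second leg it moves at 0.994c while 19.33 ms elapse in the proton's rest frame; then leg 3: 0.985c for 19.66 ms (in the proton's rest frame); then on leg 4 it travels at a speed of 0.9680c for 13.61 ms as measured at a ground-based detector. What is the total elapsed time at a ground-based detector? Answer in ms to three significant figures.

Δt = 933 ms

Leg 1: γ = 93.2; Δt_1 = 93.20 × 6.741 = 628.3 ms.
Leg 2: γ = 1/√(1 − 0.994²) = 1/√0.01196 = 9.142; Δt_2 = 9.142 × 19.33 = 176.7 ms.
Leg 3: γ = 1/√(1 − 0.985²) = 1/√0.02977 = 5.795; Δt_3 = 5.795 × 19.66 = 113.9 ms.
Leg 4: 13.61 ms is already measured at a ground-based detector.
Total: 628.3 + 176.7 + 113.9 + 13.61 ms.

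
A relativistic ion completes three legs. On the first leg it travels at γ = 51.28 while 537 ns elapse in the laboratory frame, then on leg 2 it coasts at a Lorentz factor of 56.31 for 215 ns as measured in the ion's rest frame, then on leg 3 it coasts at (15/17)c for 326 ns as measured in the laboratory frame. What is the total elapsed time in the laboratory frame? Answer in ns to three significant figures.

Leg 1: 537 ns is already measured in the laboratory frame.
Leg 2: γ = 56.31; Δt_2 = 56.31 × 215 = 1.211×10⁴ ns.
Leg 3: 326 ns is already measured in the laboratory frame.
Total: 537.0 + 1.211×10⁴ + 326.0 ns.

Δt = 1.30×10⁴ ns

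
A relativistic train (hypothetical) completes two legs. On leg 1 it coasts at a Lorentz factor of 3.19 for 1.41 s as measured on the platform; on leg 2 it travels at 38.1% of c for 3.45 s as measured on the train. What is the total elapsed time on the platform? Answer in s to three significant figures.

Δt = 5.14 s

Leg 1: 1.41 s is already measured on the platform.
Leg 2: β = 0.381; γ = 1/√(1 − 0.381²) = 1/√0.8548 = 1.082; Δt_2 = 1.082 × 3.45 = 3.731 s.
Total: 1.410 + 3.731 s.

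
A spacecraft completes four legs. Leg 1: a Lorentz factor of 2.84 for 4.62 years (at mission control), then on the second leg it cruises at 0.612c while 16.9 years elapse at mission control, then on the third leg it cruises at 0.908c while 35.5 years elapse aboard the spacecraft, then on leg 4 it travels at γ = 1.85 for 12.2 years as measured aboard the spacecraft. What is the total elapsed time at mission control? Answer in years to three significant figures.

Δt = 129 years

Leg 1: 4.62 years is already measured at mission control.
Leg 2: 16.9 years is already measured at mission control.
Leg 3: γ = 1/√(1 − 0.908²) = 1/√0.1755 = 2.387; Δt_3 = 2.387 × 35.5 = 84.73 years.
Leg 4: γ = 1.85; Δt_4 = 1.850 × 12.2 = 22.57 years.
Total: 4.620 + 16.90 + 84.73 + 22.57 years.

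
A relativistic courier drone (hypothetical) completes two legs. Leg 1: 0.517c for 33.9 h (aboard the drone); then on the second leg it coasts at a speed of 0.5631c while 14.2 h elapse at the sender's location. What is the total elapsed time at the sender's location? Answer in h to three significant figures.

Δt = 53.8 h

Leg 1: γ = 1/√(1 − 0.517²) = 1/√0.7327 = 1.168; Δt_1 = 1.168 × 33.9 = 39.60 h.
Leg 2: 14.2 h is already measured at the sender's location.
Total: 39.60 + 14.20 h.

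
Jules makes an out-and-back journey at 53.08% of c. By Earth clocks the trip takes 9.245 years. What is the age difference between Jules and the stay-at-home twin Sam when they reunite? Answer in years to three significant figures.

β = 0.5308; γ = 1/√(1 − 0.5308²) = 1/√0.7183 = 1.180
Jules's elapsed proper time: τ = 9.245/1.180 = 7.835 years.
Age gap = Δt − τ = 9.245 − 7.835 years.

Δt − τ = 1.41 years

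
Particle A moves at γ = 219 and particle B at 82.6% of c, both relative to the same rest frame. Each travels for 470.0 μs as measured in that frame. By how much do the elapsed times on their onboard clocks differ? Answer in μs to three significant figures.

|τ_A − τ_B| = 263 μs

A: γ = 219; τ_A = 470.0/219.0 = 2.146 μs.
B: β = 0.826; γ = 1/√(1 − 0.826²) = 1/√0.3177 = 1.774; τ_B = 470.0/1.774 = 264.9 μs.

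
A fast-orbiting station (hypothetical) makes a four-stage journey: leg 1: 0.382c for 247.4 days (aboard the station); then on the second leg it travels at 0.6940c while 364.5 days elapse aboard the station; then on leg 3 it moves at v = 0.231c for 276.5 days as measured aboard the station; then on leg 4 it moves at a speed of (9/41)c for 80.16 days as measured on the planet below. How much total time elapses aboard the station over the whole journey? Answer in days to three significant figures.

Leg 1: 247.4 days is already measured aboard the station.
Leg 2: 364.5 days is already measured aboard the station.
Leg 3: 276.5 days is already measured aboard the station.
Leg 4: γ = 1/√(1 − (9/41)²) = 41/40 = 1.025; τ_4 = 80.16/1.025 = 78.20 days.
Total: 247.4 + 364.5 + 276.5 + 78.20 days.

τ = 967 days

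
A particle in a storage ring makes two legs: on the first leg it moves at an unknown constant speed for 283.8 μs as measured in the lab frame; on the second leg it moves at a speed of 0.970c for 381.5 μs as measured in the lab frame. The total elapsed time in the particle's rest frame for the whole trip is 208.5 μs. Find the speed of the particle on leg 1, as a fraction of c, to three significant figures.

β = 0.913

Leg 1: speed unknown; τ_1 = 283.8/γ_1.
Leg 2: γ = 1/√(1 − 0.970²) = 1/√0.05910 = 4.113; τ_2 = 381.5/4.113 = 92.74 μs.
Total proper time: τ_1 + 92.74 = 208.5, so τ_1 = 208.5 − 92.74 = 115.8 μs.
γ_1 = 283.8/115.8 = 2.452; β = √(1 − 1/γ²) = √0.8336.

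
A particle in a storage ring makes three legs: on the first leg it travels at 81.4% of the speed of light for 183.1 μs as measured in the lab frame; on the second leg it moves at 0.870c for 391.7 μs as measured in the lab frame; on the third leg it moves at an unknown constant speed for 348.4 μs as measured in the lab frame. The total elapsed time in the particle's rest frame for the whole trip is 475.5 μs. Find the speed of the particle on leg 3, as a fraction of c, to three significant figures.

Leg 1: β = 0.814; γ = 1/√(1 − 0.814²) = 1/√0.3374 = 1.722; τ_1 = 183.1/1.722 = 106.4 μs.
Leg 2: γ = 1/√(1 − 0.870²) = 1/√0.2431 = 2.028; τ_2 = 391.7/2.028 = 193.1 μs.
Leg 3: speed unknown; τ_3 = 348.4/γ_3.
Total proper time: 106.4 + 193.1 + τ_3 = 475.5, so τ_3 = 475.5 − 299.5 = 176.0 μs.
γ_3 = 348.4/176.0 = 1.979; β = √(1 − 1/γ²) = √0.7448.

β = 0.863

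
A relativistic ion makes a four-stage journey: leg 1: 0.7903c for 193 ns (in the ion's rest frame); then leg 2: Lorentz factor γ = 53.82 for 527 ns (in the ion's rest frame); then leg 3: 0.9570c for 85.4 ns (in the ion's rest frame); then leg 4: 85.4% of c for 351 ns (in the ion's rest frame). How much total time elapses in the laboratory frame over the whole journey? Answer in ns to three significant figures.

Leg 1: γ = 1/√(1 − 0.7903²) = 1/√0.3754 = 1.632; Δt_1 = 1.632 × 193 = 315.0 ns.
Leg 2: γ = 53.82; Δt_2 = 53.82 × 527 = 2.836×10⁴ ns.
Leg 3: γ = 1/√(1 − 0.9570²) = 1/√0.08415 = 3.447; Δt_3 = 3.447 × 85.4 = 294.4 ns.
Leg 4: β = 0.854; γ = 1/√(1 − 0.854²) = 1/√0.2707 = 1.922; Δt_4 = 1.922 × 351 = 674.6 ns.
Total: 315.0 + 2.836×10⁴ + 294.4 + 674.6 ns.

Δt = 2.96×10⁴ ns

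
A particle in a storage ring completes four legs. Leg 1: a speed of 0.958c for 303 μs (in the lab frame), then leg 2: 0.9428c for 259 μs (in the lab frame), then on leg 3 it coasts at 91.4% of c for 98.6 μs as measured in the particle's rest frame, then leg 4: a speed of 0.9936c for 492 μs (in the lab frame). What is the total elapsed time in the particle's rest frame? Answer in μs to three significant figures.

τ = 327 μs

Leg 1: γ = 1/√(1 − 0.958²) = 1/√0.08224 = 3.487; τ_1 = 303/3.487 = 86.89 μs.
Leg 2: γ = 1/√(1 − 0.9428²) = 1/√0.1111 = 3.000; τ_2 = 259/3.000 = 86.34 μs.
Leg 3: 98.6 μs is already measured in the particle's rest frame.
Leg 4: γ = 1/√(1 − 0.9936²) = 1/√0.01276 = 8.853; τ_4 = 492/8.853 = 55.57 μs.
Total: 86.89 + 86.34 + 98.60 + 55.57 μs.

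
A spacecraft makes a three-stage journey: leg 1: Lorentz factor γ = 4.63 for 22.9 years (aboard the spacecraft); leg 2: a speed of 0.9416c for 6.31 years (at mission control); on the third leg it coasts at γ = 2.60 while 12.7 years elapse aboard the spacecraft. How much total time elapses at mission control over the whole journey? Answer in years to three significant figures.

Δt = 145 years

Leg 1: γ = 4.63; Δt_1 = 4.630 × 22.9 = 106.0 years.
Leg 2: 6.31 years is already measured at mission control.
Leg 3: γ = 2.60; Δt_3 = 2.600 × 12.7 = 33.02 years.
Total: 106.0 + 6.310 + 33.02 years.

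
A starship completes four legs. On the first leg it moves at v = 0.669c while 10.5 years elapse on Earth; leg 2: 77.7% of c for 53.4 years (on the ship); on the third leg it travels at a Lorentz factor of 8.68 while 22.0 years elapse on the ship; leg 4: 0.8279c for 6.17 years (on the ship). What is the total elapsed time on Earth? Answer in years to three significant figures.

Leg 1: 10.5 years is already measured on Earth.
Leg 2: β = 0.777; γ = 1/√(1 − 0.777²) = 1/√0.3963 = 1.589; Δt_2 = 1.589 × 53.4 = 84.83 years.
Leg 3: γ = 8.68; Δt_3 = 8.680 × 22.0 = 191.0 years.
Leg 4: γ = 1/√(1 − 0.8279²) = 1/√0.3146 = 1.783; Δt_4 = 1.783 × 6.17 = 11.00 years.
Total: 10.50 + 84.83 + 191.0 + 11.00 years.

Δt = 297 years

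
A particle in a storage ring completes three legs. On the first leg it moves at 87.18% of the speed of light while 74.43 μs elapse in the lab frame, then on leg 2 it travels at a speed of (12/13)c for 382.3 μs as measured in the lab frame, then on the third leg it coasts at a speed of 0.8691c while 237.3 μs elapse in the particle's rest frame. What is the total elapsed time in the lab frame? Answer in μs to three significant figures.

Δt = 936 μs

Leg 1: 74.43 μs is already measured in the lab frame.
Leg 2: 382.3 μs is already measured in the lab frame.
Leg 3: γ = 1/√(1 − 0.8691²) = 1/√0.2447 = 2.022; Δt_3 = 2.022 × 237.3 = 479.7 μs.
Total: 74.43 + 382.3 + 479.7 μs.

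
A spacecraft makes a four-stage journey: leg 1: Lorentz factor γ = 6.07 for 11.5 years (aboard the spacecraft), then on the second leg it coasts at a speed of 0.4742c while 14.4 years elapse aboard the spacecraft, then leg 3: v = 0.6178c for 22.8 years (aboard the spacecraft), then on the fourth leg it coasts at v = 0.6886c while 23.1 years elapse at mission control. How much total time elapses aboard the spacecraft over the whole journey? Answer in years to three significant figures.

τ = 65.5 years

Leg 1: 11.5 years is already measured aboard the spacecraft.
Leg 2: 14.4 years is already measured aboard the spacecraft.
Leg 3: 22.8 years is already measured aboard the spacecraft.
Leg 4: γ = 1/√(1 − 0.6886²) = 1/√0.5258 = 1.379; τ_4 = 23.1/1.379 = 16.75 years.
Total: 11.50 + 14.40 + 22.80 + 16.75 years.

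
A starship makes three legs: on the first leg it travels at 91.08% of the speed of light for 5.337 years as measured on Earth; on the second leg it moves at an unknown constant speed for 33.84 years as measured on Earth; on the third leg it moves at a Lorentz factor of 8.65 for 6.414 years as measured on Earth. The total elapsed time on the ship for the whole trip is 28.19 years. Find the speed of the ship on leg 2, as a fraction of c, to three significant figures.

β = 0.666

Leg 1: β = 0.9108; γ = 1/√(1 − 0.9108²) = 1/√0.1704 = 2.422; τ_1 = 5.337/2.422 = 2.203 years.
Leg 2: speed unknown; τ_2 = 33.84/γ_2.
Leg 3: γ = 8.65; τ_3 = 6.414/8.650 = 0.7415 years.
Total proper time: 2.203 + τ_2 + 0.7415 = 28.19, so τ_2 = 28.19 − 2.945 = 25.25 years.
γ_2 = 33.84/25.25 = 1.340; β = √(1 − 1/γ²) = √0.4435.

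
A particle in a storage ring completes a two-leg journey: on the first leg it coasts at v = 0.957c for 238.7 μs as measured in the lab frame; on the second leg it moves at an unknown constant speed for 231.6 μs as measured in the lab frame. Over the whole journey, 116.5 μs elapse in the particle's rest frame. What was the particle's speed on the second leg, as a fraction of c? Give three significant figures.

Leg 1: γ = 1/√(1 − 0.957²) = 1/√0.08415 = 3.447; τ_1 = 238.7/3.447 = 69.24 μs.
Leg 2: speed unknown; τ_2 = 231.6/γ_2.
Total proper time: 69.24 + τ_2 = 116.5, so τ_2 = 116.5 − 69.24 = 47.26 μs.
γ_2 = 231.6/47.26 = 4.901; β = √(1 − 1/γ²) = √0.9584.

β = 0.979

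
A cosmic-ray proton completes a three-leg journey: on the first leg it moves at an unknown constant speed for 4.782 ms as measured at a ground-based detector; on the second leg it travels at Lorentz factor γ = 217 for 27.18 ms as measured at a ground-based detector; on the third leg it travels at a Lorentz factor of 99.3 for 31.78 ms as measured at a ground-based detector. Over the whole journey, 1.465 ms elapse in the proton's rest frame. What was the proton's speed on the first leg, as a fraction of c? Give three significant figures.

Leg 1: speed unknown; τ_1 = 4.782/γ_1.
Leg 2: γ = 217; τ_2 = 27.18/217.0 = 0.1253 ms.
Leg 3: γ = 99.3; τ_3 = 31.78/99.30 = 0.3200 ms.
Total proper time: τ_1 + 0.1253 + 0.3200 = 1.465, so τ_1 = 1.465 − 0.4453 = 1.020 ms.
γ_1 = 4.782/1.020 = 4.690; β = √(1 − 1/γ²) = √0.9545.

β = 0.977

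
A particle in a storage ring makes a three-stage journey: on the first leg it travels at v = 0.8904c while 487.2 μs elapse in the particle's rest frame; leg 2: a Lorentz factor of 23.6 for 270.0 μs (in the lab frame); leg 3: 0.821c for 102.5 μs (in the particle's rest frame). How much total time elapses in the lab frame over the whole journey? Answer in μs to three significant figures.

Δt = 1520 μs

Leg 1: γ = 1/√(1 − 0.8904²) = 1/√0.2072 = 2.197; Δt_1 = 2.197 × 487.2 = 1070 μs.
Leg 2: 270.0 μs is already measured in the lab frame.
Leg 3: γ = 1/√(1 − 0.821²) = 1/√0.3260 = 1.752; Δt_3 = 1.752 × 102.5 = 179.5 μs.
Total: 1070 + 270.0 + 179.5 μs.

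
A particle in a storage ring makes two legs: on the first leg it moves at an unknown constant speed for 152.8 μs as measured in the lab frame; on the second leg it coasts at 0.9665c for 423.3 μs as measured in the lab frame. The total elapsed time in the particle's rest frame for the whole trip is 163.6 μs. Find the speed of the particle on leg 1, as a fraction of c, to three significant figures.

β = 0.933

Leg 1: speed unknown; τ_1 = 152.8/γ_1.
Leg 2: γ = 1/√(1 − 0.9665²) = 1/√0.06588 = 3.896; τ_2 = 423.3/3.896 = 108.6 μs.
Total proper time: τ_1 + 108.6 = 163.6, so τ_1 = 163.6 − 108.6 = 54.95 μs.
γ_1 = 152.8/54.95 = 2.781; β = √(1 − 1/γ²) = √0.8707.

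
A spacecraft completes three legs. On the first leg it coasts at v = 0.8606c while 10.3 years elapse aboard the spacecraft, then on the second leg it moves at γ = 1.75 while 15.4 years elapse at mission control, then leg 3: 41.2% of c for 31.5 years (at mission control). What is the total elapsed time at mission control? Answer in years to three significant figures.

Δt = 67.1 years

Leg 1: γ = 1/√(1 − 0.8606²) = 1/√0.2594 = 1.964; Δt_1 = 1.964 × 10.3 = 20.22 years.
Leg 2: 15.4 years is already measured at mission control.
Leg 3: 31.5 years is already measured at mission control.
Total: 20.22 + 15.40 + 31.50 years.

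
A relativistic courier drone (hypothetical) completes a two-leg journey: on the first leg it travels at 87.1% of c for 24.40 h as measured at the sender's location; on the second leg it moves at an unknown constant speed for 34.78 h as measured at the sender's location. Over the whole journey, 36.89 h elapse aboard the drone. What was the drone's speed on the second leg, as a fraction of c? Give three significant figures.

β = 0.698

Leg 1: β = 0.871; γ = 1/√(1 − 0.871²) = 1/√0.2414 = 2.035; τ_1 = 24.40/2.035 = 11.99 h.
Leg 2: speed unknown; τ_2 = 34.78/γ_2.
Total proper time: 11.99 + τ_2 = 36.89, so τ_2 = 36.89 − 11.99 = 24.90 h.
γ_2 = 34.78/24.90 = 1.397; β = √(1 − 1/γ²) = √0.4873.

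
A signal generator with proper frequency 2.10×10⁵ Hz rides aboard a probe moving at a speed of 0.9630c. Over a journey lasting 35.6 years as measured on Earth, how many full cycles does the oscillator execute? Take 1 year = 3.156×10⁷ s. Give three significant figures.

N = 6.36×10¹³

γ = 1/√(1 − 0.9630²) = 1/√0.07263 = 3.711
The oscillator's own cycle count is N = f × τ where τ is the proper time aboard the probe. τ = Δt/γ = 35.6/3.711 = 9.594 years = 3.028×10⁸ s.
N = 2.10×10⁵ × 3.028×10⁸ = 6.359×10¹³.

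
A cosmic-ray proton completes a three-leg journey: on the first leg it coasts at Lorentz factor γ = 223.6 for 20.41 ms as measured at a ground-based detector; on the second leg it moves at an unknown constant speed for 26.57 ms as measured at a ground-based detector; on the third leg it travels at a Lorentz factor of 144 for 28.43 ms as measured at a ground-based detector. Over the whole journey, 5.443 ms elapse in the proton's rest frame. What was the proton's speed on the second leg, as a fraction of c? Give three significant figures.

Leg 1: γ = 223.6; τ_1 = 20.41/223.6 = 0.09128 ms.
Leg 2: speed unknown; τ_2 = 26.57/γ_2.
Leg 3: γ = 144; τ_3 = 28.43/144.0 = 0.1974 ms.
Total proper time: 0.09128 + τ_2 + 0.1974 = 5.443, so τ_2 = 5.443 − 0.2887 = 5.154 ms.
γ_2 = 26.57/5.154 = 5.155; β = √(1 − 1/γ²) = √0.9624.

β = 0.981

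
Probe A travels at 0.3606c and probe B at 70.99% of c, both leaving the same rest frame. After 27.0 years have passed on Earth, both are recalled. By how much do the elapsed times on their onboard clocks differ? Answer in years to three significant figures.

A: γ = 1/√(1 − 0.3606²) = 1/√0.8700 = 1.072; τ_A = 27.0/1.072 = 25.18 years.
B: β = 0.7099; γ = 1/√(1 − 0.7099²) = 1/√0.4960 = 1.420; τ_B = 27.0/1.420 = 19.02 years.

|τ_A − τ_B| = 6.17 years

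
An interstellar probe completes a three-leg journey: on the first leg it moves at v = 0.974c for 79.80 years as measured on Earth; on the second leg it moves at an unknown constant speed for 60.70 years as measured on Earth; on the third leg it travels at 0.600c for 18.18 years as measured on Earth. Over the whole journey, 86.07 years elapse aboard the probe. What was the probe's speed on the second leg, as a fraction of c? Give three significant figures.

β = 0.474

Leg 1: γ = 1/√(1 − 0.974²) = 1/√0.05132 = 4.414; τ_1 = 79.80/4.414 = 18.08 years.
Leg 2: speed unknown; τ_2 = 60.70/γ_2.
Leg 3: γ = 1/√(1 − 0.600²) = 5/4 = 1.250; τ_3 = 18.18/1.250 = 14.54 years.
Total proper time: 18.08 + τ_2 + 14.54 = 86.07, so τ_2 = 86.07 − 32.62 = 53.45 years.
γ_2 = 60.70/53.45 = 1.136; β = √(1 − 1/γ²) = √0.2247.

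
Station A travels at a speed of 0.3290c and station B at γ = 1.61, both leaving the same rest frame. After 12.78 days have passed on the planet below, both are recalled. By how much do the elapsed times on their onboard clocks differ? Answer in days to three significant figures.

A: γ = 1/√(1 − 0.3290²) = 1/√0.8918 = 1.059; τ_A = 12.78/1.059 = 12.07 days.
B: γ = 1.61; τ_B = 12.78/1.610 = 7.938 days.

|τ_A − τ_B| = 4.13 days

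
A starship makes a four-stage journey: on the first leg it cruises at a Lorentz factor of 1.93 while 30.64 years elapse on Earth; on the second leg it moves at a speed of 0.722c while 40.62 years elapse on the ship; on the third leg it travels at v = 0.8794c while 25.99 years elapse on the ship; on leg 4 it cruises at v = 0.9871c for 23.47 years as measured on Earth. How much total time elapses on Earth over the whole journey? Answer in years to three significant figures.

Δt = 167 years

Leg 1: 30.64 years is already measured on Earth.
Leg 2: γ = 1/√(1 − 0.722²) = 1/√0.4787 = 1.445; Δt_2 = 1.445 × 40.62 = 58.71 years.
Leg 3: γ = 1/√(1 − 0.8794²) = 1/√0.2267 = 2.100; Δt_3 = 2.100 × 25.99 = 54.59 years.
Leg 4: 23.47 years is already measured on Earth.
Total: 30.64 + 58.71 + 54.59 + 23.47 years.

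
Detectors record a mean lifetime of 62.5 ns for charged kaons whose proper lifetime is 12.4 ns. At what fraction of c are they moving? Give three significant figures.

v = 0.980c

γ = Δt/τ₀ = 62.5/12.4 = 5.040
β = √(1 − 1/γ²) = √(1 − 0.03936) = √0.9606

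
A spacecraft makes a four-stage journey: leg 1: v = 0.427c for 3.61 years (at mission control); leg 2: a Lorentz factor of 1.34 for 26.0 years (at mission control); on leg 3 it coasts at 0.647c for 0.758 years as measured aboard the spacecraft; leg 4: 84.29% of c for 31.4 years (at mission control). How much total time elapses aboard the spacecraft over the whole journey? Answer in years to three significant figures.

Leg 1: γ = 1/√(1 − 0.427²) = 1/√0.8177 = 1.106; τ_1 = 3.61/1.106 = 3.264 years.
Leg 2: γ = 1.34; τ_2 = 26.0/1.340 = 19.40 years.
Leg 3: 0.758 years is already measured aboard the spacecraft.
Leg 4: β = 0.8429; γ = 1/√(1 − 0.8429²) = 1/√0.2895 = 1.858; τ_4 = 31.4/1.858 = 16.90 years.
Total: 3.264 + 19.40 + 0.7580 + 16.90 years.

τ = 40.3 years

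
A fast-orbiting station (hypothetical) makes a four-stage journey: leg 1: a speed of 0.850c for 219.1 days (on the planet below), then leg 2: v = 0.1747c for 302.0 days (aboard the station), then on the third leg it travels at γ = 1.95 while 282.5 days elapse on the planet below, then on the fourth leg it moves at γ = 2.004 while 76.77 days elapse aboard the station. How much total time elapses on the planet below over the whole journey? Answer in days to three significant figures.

Leg 1: 219.1 days is already measured on the planet below.
Leg 2: γ = 1/√(1 − 0.1747²) = 1/√0.9695 = 1.016; Δt_2 = 1.016 × 302.0 = 306.7 days.
Leg 3: 282.5 days is already measured on the planet below.
Leg 4: γ = 2.004; Δt_4 = 2.004 × 76.77 = 153.8 days.
Total: 219.1 + 306.7 + 282.5 + 153.8 days.

Δt = 962 days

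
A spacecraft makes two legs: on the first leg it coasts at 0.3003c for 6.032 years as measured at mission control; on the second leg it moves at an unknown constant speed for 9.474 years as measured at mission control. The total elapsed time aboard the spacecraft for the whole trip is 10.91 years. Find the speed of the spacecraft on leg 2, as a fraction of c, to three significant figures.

β = 0.839

Leg 1: γ = 1/√(1 − 0.3003²) = 1/√0.9098 = 1.048; τ_1 = 6.032/1.048 = 5.754 years.
Leg 2: speed unknown; τ_2 = 9.474/γ_2.
Total proper time: 5.754 + τ_2 = 10.91, so τ_2 = 10.91 − 5.754 = 5.156 years.
γ_2 = 9.474/5.156 = 1.837; β = √(1 − 1/γ²) = √0.7038.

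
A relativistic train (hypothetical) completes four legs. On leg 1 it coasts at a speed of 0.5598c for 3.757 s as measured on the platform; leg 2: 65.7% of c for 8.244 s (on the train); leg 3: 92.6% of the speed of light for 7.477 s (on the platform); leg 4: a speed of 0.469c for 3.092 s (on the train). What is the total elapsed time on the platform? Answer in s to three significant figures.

Leg 1: 3.757 s is already measured on the platform.
Leg 2: β = 0.657; γ = 1/√(1 − 0.657²) = 1/√0.5684 = 1.326; Δt_2 = 1.326 × 8.244 = 10.94 s.
Leg 3: 7.477 s is already measured on the platform.
Leg 4: γ = 1/√(1 − 0.469²) = 1/√0.7800 = 1.132; Δt_4 = 1.132 × 3.092 = 3.501 s.
Total: 3.757 + 10.94 + 7.477 + 3.501 s.

Δt = 25.7 s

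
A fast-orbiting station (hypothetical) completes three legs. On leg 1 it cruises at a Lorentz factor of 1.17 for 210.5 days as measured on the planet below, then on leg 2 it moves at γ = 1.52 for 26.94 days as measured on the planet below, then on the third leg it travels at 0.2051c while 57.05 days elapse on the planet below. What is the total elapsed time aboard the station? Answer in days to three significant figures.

τ = 253 days

Leg 1: γ = 1.17; τ_1 = 210.5/1.170 = 179.9 days.
Leg 2: γ = 1.52; τ_2 = 26.94/1.520 = 17.72 days.
Leg 3: γ = 1/√(1 − 0.2051²) = 1/√0.9579 = 1.022; τ_3 = 57.05/1.022 = 55.84 days.
Total: 179.9 + 17.72 + 55.84 days.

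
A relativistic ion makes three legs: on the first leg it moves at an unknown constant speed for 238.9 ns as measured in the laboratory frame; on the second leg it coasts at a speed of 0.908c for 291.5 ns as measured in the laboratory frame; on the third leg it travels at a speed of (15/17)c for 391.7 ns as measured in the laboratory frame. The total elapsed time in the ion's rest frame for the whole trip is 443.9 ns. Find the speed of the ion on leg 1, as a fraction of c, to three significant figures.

Leg 1: speed unknown; τ_1 = 238.9/γ_1.
Leg 2: γ = 1/√(1 − 0.908²) = 1/√0.1755 = 2.387; τ_2 = 291.5/2.387 = 122.1 ns.
Leg 3: γ = 1/√(1 − (15/17)²) = 17/8 = 2.125; τ_3 = 391.7/2.125 = 184.3 ns.
Total proper time: τ_1 + 122.1 + 184.3 = 443.9, so τ_1 = 443.9 − 306.5 = 137.4 ns.
γ_1 = 238.9/137.4 = 1.738; β = √(1 − 1/γ²) = √0.6690.

β = 0.818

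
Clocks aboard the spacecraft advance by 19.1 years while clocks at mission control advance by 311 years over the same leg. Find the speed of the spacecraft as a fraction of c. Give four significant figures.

The proper time is measured aboard the spacecraft (both events occur at the spacecraft's location); Δt is measured at mission control. γ = Δt/τ = 311/19.1 = 16.28.
β = √(1 − 1/γ²) = √(1 − 0.003772) = √0.9962

β = 0.9981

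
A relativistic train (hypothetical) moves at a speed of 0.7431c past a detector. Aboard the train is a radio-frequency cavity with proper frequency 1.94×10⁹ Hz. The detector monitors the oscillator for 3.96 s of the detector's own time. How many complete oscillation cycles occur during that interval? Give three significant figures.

N = 5.14×10⁹

γ = 1/√(1 − 0.7431²) = 1/√0.4478 = 1.494
During 3.96 s of lab time, the oscillator's proper time advances by τ = Δt/γ = 3.96/1.494 = 2.650 s = 2.650×10⁰ s.
N = f × τ = 1.94×10⁹ × 2.650×10⁰ = 5.141×10⁹.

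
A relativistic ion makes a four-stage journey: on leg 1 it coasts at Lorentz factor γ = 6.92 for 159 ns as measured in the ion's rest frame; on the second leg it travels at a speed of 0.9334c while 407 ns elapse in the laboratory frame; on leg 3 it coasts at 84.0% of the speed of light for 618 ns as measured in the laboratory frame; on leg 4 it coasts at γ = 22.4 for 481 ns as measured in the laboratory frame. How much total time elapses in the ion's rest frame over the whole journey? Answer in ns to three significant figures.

Leg 1: 159 ns is already measured in the ion's rest frame.
Leg 2: γ = 1/√(1 − 0.9334²) = 1/√0.1288 = 2.787; τ_2 = 407/2.787 = 146.0 ns.
Leg 3: β = 0.840; γ = 1/√(1 − 0.840²) = 1/√0.2944 = 1.843; τ_3 = 618/1.843 = 335.3 ns.
Leg 4: γ = 22.4; τ_4 = 481/22.40 = 21.47 ns.
Total: 159.0 + 146.0 + 335.3 + 21.47 ns.

τ = 662 ns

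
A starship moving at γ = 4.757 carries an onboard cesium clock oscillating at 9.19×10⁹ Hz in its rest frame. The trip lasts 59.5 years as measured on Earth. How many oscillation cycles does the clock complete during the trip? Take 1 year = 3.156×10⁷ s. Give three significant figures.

γ = 4.757
The oscillator's own cycle count is N = f × τ where τ is the proper time on the ship. τ = Δt/γ = 59.5/4.757 = 12.51 years = 3.947×10⁸ s.
N = 9.19×10⁹ × 3.947×10⁸ = 3.628×10¹⁸.

N = 3.63×10¹⁸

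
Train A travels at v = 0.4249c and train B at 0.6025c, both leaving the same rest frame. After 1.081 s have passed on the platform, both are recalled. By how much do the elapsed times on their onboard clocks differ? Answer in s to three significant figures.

|τ_A − τ_B| = 0.116 s

A: γ = 1/√(1 − 0.4249²) = 1/√0.8195 = 1.105; τ_A = 1.081/1.105 = 0.9786 s.
B: γ = 1/√(1 − 0.6025²) = 1/√0.6370 = 1.253; τ_B = 1.081/1.253 = 0.8628 s.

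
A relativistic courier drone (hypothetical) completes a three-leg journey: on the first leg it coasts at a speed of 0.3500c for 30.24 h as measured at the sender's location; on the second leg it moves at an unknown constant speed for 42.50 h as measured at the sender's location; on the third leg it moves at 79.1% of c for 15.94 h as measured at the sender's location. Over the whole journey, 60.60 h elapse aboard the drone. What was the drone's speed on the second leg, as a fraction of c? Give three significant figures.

β = 0.848

Leg 1: γ = 1/√(1 − 0.3500²) = 1/√0.8775 = 1.068; τ_1 = 30.24/1.068 = 28.33 h.
Leg 2: speed unknown; τ_2 = 42.50/γ_2.
Leg 3: β = 0.791; γ = 1/√(1 − 0.791²) = 1/√0.3743 = 1.634; τ_3 = 15.94/1.634 = 9.752 h.
Total proper time: 28.33 + τ_2 + 9.752 = 60.60, so τ_2 = 60.60 − 38.08 = 22.52 h.
γ_2 = 42.50/22.52 = 1.887; β = √(1 − 1/γ²) = √0.7192.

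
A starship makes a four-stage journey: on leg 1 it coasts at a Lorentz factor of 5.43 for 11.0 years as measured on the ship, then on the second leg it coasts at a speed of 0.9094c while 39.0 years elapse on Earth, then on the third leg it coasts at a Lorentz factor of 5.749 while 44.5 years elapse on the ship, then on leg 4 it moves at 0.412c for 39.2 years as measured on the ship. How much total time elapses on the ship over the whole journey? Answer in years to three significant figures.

τ = 111 years

Leg 1: 11.0 years is already measured on the ship.
Leg 2: γ = 1/√(1 − 0.9094²) = 1/√0.1730 = 2.404; τ_2 = 39.0/2.404 = 16.22 years.
Leg 3: 44.5 years is already measured on the ship.
Leg 4: 39.2 years is already measured on the ship.
Total: 11.00 + 16.22 + 44.50 + 39.20 years.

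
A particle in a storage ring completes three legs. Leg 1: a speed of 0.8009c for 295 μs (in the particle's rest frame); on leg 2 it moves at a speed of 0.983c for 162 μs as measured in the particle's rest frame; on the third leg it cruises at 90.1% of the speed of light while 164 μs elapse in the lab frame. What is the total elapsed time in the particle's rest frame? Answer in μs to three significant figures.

τ = 528 μs

Leg 1: 295 μs is already measured in the particle's rest frame.
Leg 2: 162 μs is already measured in the particle's rest frame.
Leg 3: β = 0.901; γ = 1/√(1 − 0.901²) = 1/√0.1882 = 2.305; τ_3 = 164/2.305 = 71.15 μs.
Total: 295.0 + 162.0 + 71.15 μs.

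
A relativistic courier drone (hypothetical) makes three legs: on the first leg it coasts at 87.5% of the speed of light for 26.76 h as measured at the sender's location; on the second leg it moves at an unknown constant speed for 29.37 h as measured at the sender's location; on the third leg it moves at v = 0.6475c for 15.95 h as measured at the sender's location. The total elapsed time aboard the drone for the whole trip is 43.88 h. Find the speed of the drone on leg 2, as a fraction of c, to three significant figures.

Leg 1: β = 0.875; γ = 1/√(1 − 0.875²) = 1/√0.2344 = 2.066; τ_1 = 26.76/2.066 = 12.96 h.
Leg 2: speed unknown; τ_2 = 29.37/γ_2.
Leg 3: γ = 1/√(1 − 0.6475²) = 1/√0.5807 = 1.312; τ_3 = 15.95/1.312 = 12.15 h.
Total proper time: 12.96 + τ_2 + 12.15 = 43.88, so τ_2 = 43.88 − 25.11 = 18.77 h.
γ_2 = 29.37/18.77 = 1.565; β = √(1 − 1/γ²) = √0.5916.

β = 0.769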